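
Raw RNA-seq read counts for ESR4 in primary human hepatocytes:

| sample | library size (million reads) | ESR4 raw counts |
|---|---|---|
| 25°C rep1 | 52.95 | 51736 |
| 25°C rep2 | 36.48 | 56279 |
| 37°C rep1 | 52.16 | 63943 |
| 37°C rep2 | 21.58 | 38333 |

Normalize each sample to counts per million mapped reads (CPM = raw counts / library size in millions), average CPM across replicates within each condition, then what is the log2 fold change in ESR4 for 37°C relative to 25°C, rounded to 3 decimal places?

CPM(25°C rep1) = 51736 / 52.95 = 977.0727
CPM(25°C rep2) = 56279 / 36.48 = 1542.7357
CPM(37°C rep1) = 63943 / 52.16 = 1225.9011
CPM(37°C rep2) = 38333 / 21.58 = 1776.3207
mean CPM(25°C) = 1259.9042; mean CPM(37°C) = 1501.1109
Fold change = 1501.1109 / 1259.9042 = 1.19145
log2(1.19145) = 0.2527

0.253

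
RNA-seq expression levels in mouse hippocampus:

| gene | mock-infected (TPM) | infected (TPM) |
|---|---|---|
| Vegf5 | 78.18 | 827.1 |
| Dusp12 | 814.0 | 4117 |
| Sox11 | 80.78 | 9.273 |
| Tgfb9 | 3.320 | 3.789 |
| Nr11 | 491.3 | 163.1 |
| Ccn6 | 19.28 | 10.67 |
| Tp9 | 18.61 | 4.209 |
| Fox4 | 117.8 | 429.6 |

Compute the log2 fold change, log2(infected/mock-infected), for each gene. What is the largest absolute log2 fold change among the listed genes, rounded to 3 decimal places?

3.403

log2(827.1/78.18) = 3.403  (Vegf5)
log2(4117/814.0) = 2.338  (Dusp12)
log2(9.273/80.78) = -3.123  (Sox11)
log2(3.789/3.320) = 0.191  (Tgfb9)
log2(163.1/491.3) = -1.591  (Nr11)
log2(10.67/19.28) = -0.854  (Ccn6)
log2(4.209/18.61) = -2.145  (Tp9)
log2(429.6/117.8) = 1.867  (Fox4)
The largest magnitude belongs to Vegf5.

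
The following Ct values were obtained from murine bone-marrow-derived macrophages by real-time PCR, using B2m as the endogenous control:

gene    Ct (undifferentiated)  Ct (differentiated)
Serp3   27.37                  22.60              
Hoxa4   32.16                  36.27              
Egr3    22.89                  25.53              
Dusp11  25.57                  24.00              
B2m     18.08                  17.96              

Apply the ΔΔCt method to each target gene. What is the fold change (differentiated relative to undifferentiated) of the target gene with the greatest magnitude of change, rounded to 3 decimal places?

Serp3: ΔΔCt = (22.60−17.96) − (27.37−18.08) = 4.64 − 9.29 = -4.65; fold change = 2^4.65 = 25.107
Hoxa4: ΔΔCt = (36.27−17.96) − (32.16−18.08) = 18.31 − 14.08 = 4.23; fold change = 2^-4.23 = 0.053
Egr3: ΔΔCt = (25.53−17.96) − (22.89−18.08) = 7.57 − 4.81 = 2.76; fold change = 2^-2.76 = 0.148
Dusp11: ΔΔCt = (24.00−17.96) − (25.57−18.08) = 6.04 − 7.49 = -1.45; fold change = 2^1.45 = 2.732
Serp3 has the largest |ΔΔCt| = 4.65.

25.107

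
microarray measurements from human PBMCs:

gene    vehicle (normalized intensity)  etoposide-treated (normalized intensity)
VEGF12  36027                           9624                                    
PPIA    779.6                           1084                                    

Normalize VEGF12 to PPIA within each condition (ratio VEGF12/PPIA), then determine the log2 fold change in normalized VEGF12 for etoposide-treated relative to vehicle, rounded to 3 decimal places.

VEGF12/PPIA (vehicle) = 36027 / 779.6 = 46.212
VEGF12/PPIA (etoposide-treated) = 9624 / 1084 = 8.8782
Fold change = 8.8782 / 46.212 = 0.1921
log2(0.1921) = -2.3799

-2.380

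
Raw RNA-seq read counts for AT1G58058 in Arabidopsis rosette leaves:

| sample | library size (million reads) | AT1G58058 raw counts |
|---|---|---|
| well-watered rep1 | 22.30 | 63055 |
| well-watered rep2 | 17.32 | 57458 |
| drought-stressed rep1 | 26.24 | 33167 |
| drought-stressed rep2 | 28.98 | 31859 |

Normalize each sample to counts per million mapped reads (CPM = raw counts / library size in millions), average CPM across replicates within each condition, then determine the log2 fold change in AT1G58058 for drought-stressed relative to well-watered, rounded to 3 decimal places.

-1.379

CPM(well-watered rep1) = 63055 / 22.30 = 2827.5785
CPM(well-watered rep2) = 57458 / 17.32 = 3317.4365
CPM(drought-stressed rep1) = 33167 / 26.24 = 1263.9863
CPM(drought-stressed rep2) = 31859 / 28.98 = 1099.3444
mean CPM(well-watered) = 3072.5075; mean CPM(drought-stressed) = 1181.6653
Fold change = 1181.6653 / 3072.5075 = 0.38459
log2(0.38459) = -1.3786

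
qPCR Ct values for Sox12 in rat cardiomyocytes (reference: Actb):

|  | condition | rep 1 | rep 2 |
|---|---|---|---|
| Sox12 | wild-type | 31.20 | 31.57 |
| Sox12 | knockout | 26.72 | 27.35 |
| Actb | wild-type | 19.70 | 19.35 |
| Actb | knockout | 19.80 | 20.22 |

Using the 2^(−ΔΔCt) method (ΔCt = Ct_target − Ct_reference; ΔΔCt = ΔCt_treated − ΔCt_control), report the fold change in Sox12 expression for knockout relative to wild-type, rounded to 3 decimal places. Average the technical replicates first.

28.542

Mean Ct: Sox12 wild-type 31.385; Sox12 knockout 27.035; Actb wild-type 19.525; Actb knockout 20.010
ΔCt(wild-type) = 31.385 − 19.525 = 11.860
ΔCt(knockout) = 27.035 − 20.010 = 7.025
ΔΔCt = 7.025 − 11.860 = -4.835
Fold change = 2^(−(-4.835)) = 2^4.835 = 28.5417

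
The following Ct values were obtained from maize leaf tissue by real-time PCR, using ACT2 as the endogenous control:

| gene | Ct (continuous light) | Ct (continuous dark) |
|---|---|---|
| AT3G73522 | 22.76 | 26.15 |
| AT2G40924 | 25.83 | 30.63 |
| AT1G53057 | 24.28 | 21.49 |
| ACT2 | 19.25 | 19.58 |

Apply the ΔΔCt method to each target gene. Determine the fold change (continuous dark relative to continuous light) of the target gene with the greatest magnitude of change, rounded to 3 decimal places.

0.045

AT3G73522: ΔΔCt = (26.15−19.58) − (22.76−19.25) = 6.57 − 3.51 = 3.06; fold change = 2^-3.06 = 0.120
AT2G40924: ΔΔCt = (30.63−19.58) − (25.83−19.25) = 11.05 − 6.58 = 4.47; fold change = 2^-4.47 = 0.045
AT1G53057: ΔΔCt = (21.49−19.58) − (24.28−19.25) = 1.91 − 5.03 = -3.12; fold change = 2^3.12 = 8.694
AT2G40924 has the largest |ΔΔCt| = 4.47.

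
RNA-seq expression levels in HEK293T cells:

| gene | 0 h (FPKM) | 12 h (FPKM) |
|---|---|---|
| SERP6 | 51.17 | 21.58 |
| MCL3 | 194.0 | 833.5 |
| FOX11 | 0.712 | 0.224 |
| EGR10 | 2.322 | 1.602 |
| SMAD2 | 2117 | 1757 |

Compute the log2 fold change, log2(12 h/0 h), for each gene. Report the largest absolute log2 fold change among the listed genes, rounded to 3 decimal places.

log2(21.58/51.17) = -1.246  (SERP6)
log2(833.5/194.0) = 2.103  (MCL3)
log2(0.224/0.712) = -1.668  (FOX11)
log2(1.602/2.322) = -0.535  (EGR10)
log2(1757/2117) = -0.269  (SMAD2)
The largest magnitude belongs to MCL3.

2.103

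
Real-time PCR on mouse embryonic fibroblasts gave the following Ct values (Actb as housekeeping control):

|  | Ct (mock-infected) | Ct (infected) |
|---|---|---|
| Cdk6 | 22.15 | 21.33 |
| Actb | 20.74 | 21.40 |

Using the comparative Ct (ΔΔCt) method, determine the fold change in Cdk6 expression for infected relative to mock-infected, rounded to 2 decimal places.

ΔCt(mock-infected) = 22.150 − 20.740 = 1.410
ΔCt(infected) = 21.330 − 21.400 = -0.070
ΔΔCt = -0.070 − 1.410 = -1.480
Fold change = 2^(−(-1.480)) = 2^1.480 = 2.789

2.79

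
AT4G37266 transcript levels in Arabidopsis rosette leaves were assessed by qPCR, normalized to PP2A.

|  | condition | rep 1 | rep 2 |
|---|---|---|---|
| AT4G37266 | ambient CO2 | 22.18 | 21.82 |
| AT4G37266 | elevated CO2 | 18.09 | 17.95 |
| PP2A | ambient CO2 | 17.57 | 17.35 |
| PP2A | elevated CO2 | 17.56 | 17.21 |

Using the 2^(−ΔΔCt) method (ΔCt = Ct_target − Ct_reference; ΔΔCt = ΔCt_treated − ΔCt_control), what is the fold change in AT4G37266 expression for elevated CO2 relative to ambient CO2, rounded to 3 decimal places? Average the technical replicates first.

Mean Ct: AT4G37266 ambient CO2 22.000; AT4G37266 elevated CO2 18.020; PP2A ambient CO2 17.460; PP2A elevated CO2 17.385
ΔCt(ambient CO2) = 22.000 − 17.460 = 4.540
ΔCt(elevated CO2) = 18.020 − 17.385 = 0.635
ΔΔCt = 0.635 − 4.540 = -3.905
Fold change = 2^(−(-3.905)) = 2^3.905 = 14.9804

14.980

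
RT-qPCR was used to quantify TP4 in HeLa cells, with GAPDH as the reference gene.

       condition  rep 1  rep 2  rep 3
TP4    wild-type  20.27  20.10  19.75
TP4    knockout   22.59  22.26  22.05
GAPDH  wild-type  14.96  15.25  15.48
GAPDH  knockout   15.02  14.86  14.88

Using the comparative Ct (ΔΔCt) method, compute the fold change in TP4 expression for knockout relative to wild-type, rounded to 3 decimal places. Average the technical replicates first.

0.168

Mean Ct: TP4 wild-type 20.040; TP4 knockout 22.300; GAPDH wild-type 15.230; GAPDH knockout 14.920
ΔCt(wild-type) = 20.040 − 15.230 = 4.810
ΔCt(knockout) = 22.300 − 14.920 = 7.380
ΔΔCt = 7.380 − 4.810 = 2.570
Fold change = 2^(−2.570) = 0.1684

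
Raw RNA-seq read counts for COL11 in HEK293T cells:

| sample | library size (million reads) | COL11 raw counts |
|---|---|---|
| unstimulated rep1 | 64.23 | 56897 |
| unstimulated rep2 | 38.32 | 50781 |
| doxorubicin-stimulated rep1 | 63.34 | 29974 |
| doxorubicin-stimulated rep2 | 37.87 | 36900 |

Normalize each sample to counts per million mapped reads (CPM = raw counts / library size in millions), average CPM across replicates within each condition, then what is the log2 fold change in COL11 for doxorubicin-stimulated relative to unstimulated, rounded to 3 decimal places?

CPM(unstimulated rep1) = 56897 / 64.23 = 885.8322
CPM(unstimulated rep2) = 50781 / 38.32 = 1325.1827
CPM(doxorubicin-stimulated rep1) = 29974 / 63.34 = 473.2239
CPM(doxorubicin-stimulated rep2) = 36900 / 37.87 = 974.3861
mean CPM(unstimulated) = 1105.5074; mean CPM(doxorubicin-stimulated) = 723.8050
Fold change = 723.8050 / 1105.5074 = 0.65473
log2(0.65473) = -0.6110

-0.611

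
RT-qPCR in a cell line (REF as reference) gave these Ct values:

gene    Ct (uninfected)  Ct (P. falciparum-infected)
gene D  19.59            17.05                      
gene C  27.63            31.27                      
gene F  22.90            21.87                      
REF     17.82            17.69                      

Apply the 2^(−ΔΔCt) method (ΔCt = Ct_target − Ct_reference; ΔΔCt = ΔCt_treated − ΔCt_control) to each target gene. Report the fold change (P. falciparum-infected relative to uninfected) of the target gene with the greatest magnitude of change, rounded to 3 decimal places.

0.073

gene D: ΔΔCt = (17.05−17.69) − (19.59−17.82) = -0.64 − 1.77 = -2.41; fold change = 2^2.41 = 5.315
gene C: ΔΔCt = (31.27−17.69) − (27.63−17.82) = 13.58 − 9.81 = 3.77; fold change = 2^-3.77 = 0.073
gene F: ΔΔCt = (21.87−17.69) − (22.90−17.82) = 4.18 − 5.08 = -0.90; fold change = 2^0.90 = 1.866
gene C has the largest |ΔΔCt| = 3.77.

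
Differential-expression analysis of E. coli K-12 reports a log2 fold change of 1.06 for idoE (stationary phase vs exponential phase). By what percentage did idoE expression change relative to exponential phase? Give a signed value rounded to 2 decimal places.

108.49%

Fold change = 2^(1.06) = 2.0849
Percent change = (FC − 1) × 100% = (2.0849 − 1) × 100 = 108.49%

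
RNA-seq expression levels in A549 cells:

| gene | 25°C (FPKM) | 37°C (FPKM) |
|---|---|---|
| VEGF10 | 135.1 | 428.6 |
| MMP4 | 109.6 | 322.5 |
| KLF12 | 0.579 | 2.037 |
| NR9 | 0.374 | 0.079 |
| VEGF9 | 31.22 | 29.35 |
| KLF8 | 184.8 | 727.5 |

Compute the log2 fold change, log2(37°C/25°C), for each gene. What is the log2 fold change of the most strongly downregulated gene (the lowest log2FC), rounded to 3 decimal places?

log2(428.6/135.1) = 1.666  (VEGF10)
log2(322.5/109.6) = 1.557  (MMP4)
log2(2.037/0.579) = 1.815  (KLF12)
log2(0.079/0.374) = -2.243  (NR9)
log2(29.35/31.22) = -0.089  (VEGF9)
log2(727.5/184.8) = 1.977  (KLF8)
NR9 is most strongly downregulated.

-2.243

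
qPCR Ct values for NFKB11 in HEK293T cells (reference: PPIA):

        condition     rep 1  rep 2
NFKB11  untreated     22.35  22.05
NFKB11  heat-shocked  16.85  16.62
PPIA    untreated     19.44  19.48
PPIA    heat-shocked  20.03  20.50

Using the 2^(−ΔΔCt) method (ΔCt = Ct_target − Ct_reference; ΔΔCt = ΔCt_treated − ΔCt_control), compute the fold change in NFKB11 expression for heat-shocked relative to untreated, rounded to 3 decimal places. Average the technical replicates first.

Mean Ct: NFKB11 untreated 22.200; NFKB11 heat-shocked 16.735; PPIA untreated 19.460; PPIA heat-shocked 20.265
ΔCt(untreated) = 22.200 − 19.460 = 2.740
ΔCt(heat-shocked) = 16.735 − 20.265 = -3.530
ΔΔCt = -3.530 − 2.740 = -6.270
Fold change = 2^(−(-6.270)) = 2^6.270 = 77.1717

77.172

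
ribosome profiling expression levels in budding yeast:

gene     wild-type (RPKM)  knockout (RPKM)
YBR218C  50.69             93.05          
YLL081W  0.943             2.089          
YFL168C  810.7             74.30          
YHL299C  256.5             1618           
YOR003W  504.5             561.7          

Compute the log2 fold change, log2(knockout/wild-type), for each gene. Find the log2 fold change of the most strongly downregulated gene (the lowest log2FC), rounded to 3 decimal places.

-3.448

log2(93.05/50.69) = 0.876  (YBR218C)
log2(2.089/0.943) = 1.147  (YLL081W)
log2(74.30/810.7) = -3.448  (YFL168C)
log2(1618/256.5) = 2.657  (YHL299C)
log2(561.7/504.5) = 0.155  (YOR003W)
YFL168C is most strongly downregulated.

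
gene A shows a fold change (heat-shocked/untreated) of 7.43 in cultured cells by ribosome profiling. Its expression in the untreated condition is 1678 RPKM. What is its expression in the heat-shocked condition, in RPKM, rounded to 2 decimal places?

12467.54

heat-shocked expression = 1678 × 7.43 = 12467.54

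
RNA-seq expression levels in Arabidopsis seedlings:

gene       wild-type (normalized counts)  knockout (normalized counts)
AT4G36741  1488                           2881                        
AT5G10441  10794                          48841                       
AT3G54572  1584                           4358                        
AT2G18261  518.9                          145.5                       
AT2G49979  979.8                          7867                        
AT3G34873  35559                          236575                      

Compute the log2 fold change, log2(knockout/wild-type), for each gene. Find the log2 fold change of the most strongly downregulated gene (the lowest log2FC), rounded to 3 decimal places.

log2(2881/1488) = 0.953  (AT4G36741)
log2(48841/10794) = 2.178  (AT5G10441)
log2(4358/1584) = 1.460  (AT3G54572)
log2(145.5/518.9) = -1.834  (AT2G18261)
log2(7867/979.8) = 3.005  (AT2G49979)
log2(236575/35559) = 2.734  (AT3G34873)
AT2G18261 is most strongly downregulated.

-1.834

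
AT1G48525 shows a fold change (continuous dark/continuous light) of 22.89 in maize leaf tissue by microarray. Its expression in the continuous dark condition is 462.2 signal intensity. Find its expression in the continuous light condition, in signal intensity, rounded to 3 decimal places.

20.192

continuous light expression = 462.2 / 22.89 = 20.192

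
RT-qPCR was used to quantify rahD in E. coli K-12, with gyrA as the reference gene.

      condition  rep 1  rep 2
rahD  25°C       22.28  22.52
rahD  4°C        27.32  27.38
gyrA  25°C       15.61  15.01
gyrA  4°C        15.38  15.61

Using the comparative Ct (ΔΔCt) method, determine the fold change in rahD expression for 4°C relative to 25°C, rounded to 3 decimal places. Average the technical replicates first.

0.037

Mean Ct: rahD 25°C 22.400; rahD 4°C 27.350; gyrA 25°C 15.310; gyrA 4°C 15.495
ΔCt(25°C) = 22.400 − 15.310 = 7.090
ΔCt(4°C) = 27.350 − 15.495 = 11.855
ΔΔCt = 11.855 − 7.090 = 4.765
Fold change = 2^(−4.765) = 0.0368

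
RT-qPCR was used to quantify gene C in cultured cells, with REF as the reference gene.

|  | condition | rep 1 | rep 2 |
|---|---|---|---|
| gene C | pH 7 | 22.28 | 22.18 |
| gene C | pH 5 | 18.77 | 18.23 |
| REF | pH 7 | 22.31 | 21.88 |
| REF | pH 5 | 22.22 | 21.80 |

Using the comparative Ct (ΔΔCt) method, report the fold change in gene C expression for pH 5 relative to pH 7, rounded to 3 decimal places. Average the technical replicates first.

Mean Ct: gene C pH 7 22.230; gene C pH 5 18.500; REF pH 7 22.095; REF pH 5 22.010
ΔCt(pH 7) = 22.230 − 22.095 = 0.135
ΔCt(pH 5) = 18.500 − 22.010 = -3.510
ΔΔCt = -3.510 − 0.135 = -3.645
Fold change = 2^(−(-3.645)) = 2^3.645 = 12.5099

12.510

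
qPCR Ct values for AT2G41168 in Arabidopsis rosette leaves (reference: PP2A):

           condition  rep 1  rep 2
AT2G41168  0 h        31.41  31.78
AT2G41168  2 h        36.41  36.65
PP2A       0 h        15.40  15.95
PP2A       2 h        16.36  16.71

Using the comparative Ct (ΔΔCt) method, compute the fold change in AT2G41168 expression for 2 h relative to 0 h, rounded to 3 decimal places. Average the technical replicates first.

Mean Ct: AT2G41168 0 h 31.595; AT2G41168 2 h 36.530; PP2A 0 h 15.675; PP2A 2 h 16.535
ΔCt(0 h) = 31.595 − 15.675 = 15.920
ΔCt(2 h) = 36.530 − 16.535 = 19.995
ΔΔCt = 19.995 − 15.920 = 4.075
Fold change = 2^(−4.075) = 0.0593

0.059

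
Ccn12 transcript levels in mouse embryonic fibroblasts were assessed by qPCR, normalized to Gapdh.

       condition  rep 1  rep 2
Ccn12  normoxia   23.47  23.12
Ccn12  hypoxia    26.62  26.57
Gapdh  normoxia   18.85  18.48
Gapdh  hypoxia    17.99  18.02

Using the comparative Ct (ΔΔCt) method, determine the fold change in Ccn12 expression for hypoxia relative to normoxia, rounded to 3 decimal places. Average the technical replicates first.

0.064

Mean Ct: Ccn12 normoxia 23.295; Ccn12 hypoxia 26.595; Gapdh normoxia 18.665; Gapdh hypoxia 18.005
ΔCt(normoxia) = 23.295 − 18.665 = 4.630
ΔCt(hypoxia) = 26.595 − 18.005 = 8.590
ΔΔCt = 8.590 − 4.630 = 3.960
Fold change = 2^(−3.960) = 0.0643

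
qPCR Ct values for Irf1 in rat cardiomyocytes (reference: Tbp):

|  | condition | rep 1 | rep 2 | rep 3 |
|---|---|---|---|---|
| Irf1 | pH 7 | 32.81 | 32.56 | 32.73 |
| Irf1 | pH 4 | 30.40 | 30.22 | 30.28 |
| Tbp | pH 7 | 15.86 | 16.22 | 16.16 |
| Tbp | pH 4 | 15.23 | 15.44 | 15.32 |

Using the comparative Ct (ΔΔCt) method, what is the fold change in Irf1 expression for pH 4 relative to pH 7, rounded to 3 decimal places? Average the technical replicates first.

3.138

Mean Ct: Irf1 pH 7 32.700; Irf1 pH 4 30.300; Tbp pH 7 16.080; Tbp pH 4 15.330
ΔCt(pH 7) = 32.700 − 16.080 = 16.620
ΔCt(pH 4) = 30.300 − 15.330 = 14.970
ΔΔCt = 14.970 − 16.620 = -1.650
Fold change = 2^(−(-1.650)) = 2^1.650 = 3.1383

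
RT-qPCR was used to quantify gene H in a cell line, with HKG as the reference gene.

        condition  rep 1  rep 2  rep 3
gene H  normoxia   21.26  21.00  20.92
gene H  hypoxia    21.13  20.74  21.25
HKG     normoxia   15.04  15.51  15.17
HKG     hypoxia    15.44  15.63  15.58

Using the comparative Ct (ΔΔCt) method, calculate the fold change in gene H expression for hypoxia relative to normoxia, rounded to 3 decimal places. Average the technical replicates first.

Mean Ct: gene H normoxia 21.060; gene H hypoxia 21.040; HKG normoxia 15.240; HKG hypoxia 15.550
ΔCt(normoxia) = 21.060 − 15.240 = 5.820
ΔCt(hypoxia) = 21.040 − 15.550 = 5.490
ΔΔCt = 5.490 − 5.820 = -0.330
Fold change = 2^(−(-0.330)) = 2^0.330 = 1.2570

1.257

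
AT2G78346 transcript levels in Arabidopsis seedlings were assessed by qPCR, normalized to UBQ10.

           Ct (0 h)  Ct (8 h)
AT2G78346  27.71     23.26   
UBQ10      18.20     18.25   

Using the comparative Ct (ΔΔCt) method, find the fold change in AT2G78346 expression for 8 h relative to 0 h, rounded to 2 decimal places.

ΔCt(0 h) = 27.710 − 18.200 = 9.510
ΔCt(8 h) = 23.260 − 18.250 = 5.010
ΔΔCt = 5.010 − 9.510 = -4.500
Fold change = 2^(−(-4.500)) = 2^4.500 = 22.627

22.63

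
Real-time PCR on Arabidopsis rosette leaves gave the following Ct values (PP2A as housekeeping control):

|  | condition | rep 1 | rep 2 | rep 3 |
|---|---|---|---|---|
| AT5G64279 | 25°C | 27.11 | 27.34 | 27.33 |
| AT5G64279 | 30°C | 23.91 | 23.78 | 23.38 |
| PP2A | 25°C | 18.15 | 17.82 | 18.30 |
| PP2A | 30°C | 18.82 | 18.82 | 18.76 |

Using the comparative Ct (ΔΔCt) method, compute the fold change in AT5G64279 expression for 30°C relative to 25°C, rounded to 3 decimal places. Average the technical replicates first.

19.427

Mean Ct: AT5G64279 25°C 27.260; AT5G64279 30°C 23.690; PP2A 25°C 18.090; PP2A 30°C 18.800
ΔCt(25°C) = 27.260 − 18.090 = 9.170
ΔCt(30°C) = 23.690 − 18.800 = 4.890
ΔΔCt = 4.890 − 9.170 = -4.280
Fold change = 2^(−(-4.280)) = 2^4.280 = 19.4271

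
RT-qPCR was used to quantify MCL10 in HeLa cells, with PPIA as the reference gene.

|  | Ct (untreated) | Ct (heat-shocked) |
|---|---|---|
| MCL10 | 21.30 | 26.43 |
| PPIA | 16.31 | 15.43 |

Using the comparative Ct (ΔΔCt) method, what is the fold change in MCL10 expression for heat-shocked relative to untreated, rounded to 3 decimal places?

0.016

ΔCt(untreated) = 21.300 − 16.310 = 4.990
ΔCt(heat-shocked) = 26.430 − 15.430 = 11.000
ΔΔCt = 11.000 − 4.990 = 6.010
Fold change = 2^(−6.010) = 0.0155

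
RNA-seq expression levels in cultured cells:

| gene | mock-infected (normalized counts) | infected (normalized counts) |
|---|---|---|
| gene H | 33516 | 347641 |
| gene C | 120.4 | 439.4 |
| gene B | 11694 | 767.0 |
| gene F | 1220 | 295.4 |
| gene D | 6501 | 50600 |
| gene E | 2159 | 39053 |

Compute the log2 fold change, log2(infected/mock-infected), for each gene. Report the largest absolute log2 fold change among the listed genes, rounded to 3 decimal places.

4.177

log2(347641/33516) = 3.375  (gene H)
log2(439.4/120.4) = 1.868  (gene C)
log2(767.0/11694) = -3.930  (gene B)
log2(295.4/1220) = -2.046  (gene F)
log2(50600/6501) = 2.960  (gene D)
log2(39053/2159) = 4.177  (gene E)
The largest magnitude belongs to gene E.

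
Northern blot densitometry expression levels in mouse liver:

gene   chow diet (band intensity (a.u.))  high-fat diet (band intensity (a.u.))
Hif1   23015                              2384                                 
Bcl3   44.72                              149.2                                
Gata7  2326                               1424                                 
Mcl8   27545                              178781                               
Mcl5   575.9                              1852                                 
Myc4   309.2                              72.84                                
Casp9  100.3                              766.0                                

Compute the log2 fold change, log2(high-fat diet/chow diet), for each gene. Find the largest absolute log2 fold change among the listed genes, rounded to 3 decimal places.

3.271

log2(2384/23015) = -3.271  (Hif1)
log2(149.2/44.72) = 1.738  (Bcl3)
log2(1424/2326) = -0.708  (Gata7)
log2(178781/27545) = 2.698  (Mcl8)
log2(1852/575.9) = 1.685  (Mcl5)
log2(72.84/309.2) = -2.086  (Myc4)
log2(766.0/100.3) = 2.933  (Casp9)
The largest magnitude belongs to Hif1.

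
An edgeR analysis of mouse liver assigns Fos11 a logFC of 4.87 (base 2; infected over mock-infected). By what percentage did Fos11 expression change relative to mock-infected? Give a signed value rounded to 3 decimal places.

Fold change = 2^(4.87) = 29.2426
Percent change = (FC − 1) × 100% = (29.2426 − 1) × 100 = 2824.261%

2824.261%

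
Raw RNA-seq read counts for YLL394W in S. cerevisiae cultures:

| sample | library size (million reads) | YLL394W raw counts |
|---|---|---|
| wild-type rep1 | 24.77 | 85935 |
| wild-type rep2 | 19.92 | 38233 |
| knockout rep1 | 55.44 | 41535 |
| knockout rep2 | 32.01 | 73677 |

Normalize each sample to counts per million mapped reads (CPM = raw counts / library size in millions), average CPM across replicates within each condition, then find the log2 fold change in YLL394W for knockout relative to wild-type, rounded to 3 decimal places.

CPM(wild-type rep1) = 85935 / 24.77 = 3469.3177
CPM(wild-type rep2) = 38233 / 19.92 = 1919.3273
CPM(knockout rep1) = 41535 / 55.44 = 749.1883
CPM(knockout rep2) = 73677 / 32.01 = 2301.6870
mean CPM(wild-type) = 2694.3225; mean CPM(knockout) = 1525.4376
Fold change = 1525.4376 / 2694.3225 = 0.56617
log2(0.56617) = -0.8207

-0.821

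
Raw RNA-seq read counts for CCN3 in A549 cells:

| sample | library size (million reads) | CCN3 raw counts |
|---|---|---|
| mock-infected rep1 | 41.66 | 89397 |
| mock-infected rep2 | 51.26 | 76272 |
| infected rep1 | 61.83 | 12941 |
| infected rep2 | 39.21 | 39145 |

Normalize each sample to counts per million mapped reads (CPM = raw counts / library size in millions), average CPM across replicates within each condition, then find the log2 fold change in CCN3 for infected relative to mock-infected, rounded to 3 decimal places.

CPM(mock-infected rep1) = 89397 / 41.66 = 2145.8713
CPM(mock-infected rep2) = 76272 / 51.26 = 1487.9438
CPM(infected rep1) = 12941 / 61.83 = 209.2997
CPM(infected rep2) = 39145 / 39.21 = 998.3423
mean CPM(mock-infected) = 1816.9076; mean CPM(infected) = 603.8210
Fold change = 603.8210 / 1816.9076 = 0.33233
log2(0.33233) = -1.5893

-1.589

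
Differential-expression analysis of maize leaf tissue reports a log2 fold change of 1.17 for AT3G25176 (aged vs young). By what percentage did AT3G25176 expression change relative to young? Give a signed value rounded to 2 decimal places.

Fold change = 2^(1.17) = 2.2501
Percent change = (FC − 1) × 100% = (2.2501 − 1) × 100 = 125.01%

125.01%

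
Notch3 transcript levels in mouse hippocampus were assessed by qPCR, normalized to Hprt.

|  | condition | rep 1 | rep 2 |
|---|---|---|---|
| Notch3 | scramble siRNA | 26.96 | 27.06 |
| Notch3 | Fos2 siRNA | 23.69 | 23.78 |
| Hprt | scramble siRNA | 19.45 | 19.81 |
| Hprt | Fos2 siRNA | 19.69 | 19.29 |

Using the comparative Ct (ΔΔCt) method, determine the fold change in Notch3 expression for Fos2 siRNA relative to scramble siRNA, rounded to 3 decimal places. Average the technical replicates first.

8.785

Mean Ct: Notch3 scramble siRNA 27.010; Notch3 Fos2 siRNA 23.735; Hprt scramble siRNA 19.630; Hprt Fos2 siRNA 19.490
ΔCt(scramble siRNA) = 27.010 − 19.630 = 7.380
ΔCt(Fos2 siRNA) = 23.735 − 19.490 = 4.245
ΔΔCt = 4.245 − 7.380 = -3.135
Fold change = 2^(−(-3.135)) = 2^3.135 = 8.7847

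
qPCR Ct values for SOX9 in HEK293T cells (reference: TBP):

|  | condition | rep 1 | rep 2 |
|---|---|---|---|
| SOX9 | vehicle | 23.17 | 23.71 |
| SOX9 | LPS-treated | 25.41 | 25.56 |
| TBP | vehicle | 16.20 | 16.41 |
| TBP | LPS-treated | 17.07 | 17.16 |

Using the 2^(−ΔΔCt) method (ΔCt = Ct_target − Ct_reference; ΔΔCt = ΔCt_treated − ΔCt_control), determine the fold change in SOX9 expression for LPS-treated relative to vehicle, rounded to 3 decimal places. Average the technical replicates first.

Mean Ct: SOX9 vehicle 23.440; SOX9 LPS-treated 25.485; TBP vehicle 16.305; TBP LPS-treated 17.115
ΔCt(vehicle) = 23.440 − 16.305 = 7.135
ΔCt(LPS-treated) = 25.485 − 17.115 = 8.370
ΔΔCt = 8.370 − 7.135 = 1.235
Fold change = 2^(−1.235) = 0.4248

0.425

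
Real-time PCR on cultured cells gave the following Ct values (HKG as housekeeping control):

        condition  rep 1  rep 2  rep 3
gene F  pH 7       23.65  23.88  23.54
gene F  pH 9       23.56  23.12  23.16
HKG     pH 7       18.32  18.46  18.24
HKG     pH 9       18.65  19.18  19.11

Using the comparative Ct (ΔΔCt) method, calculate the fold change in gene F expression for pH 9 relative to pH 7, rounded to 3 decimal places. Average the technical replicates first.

2.071

Mean Ct: gene F pH 7 23.690; gene F pH 9 23.280; HKG pH 7 18.340; HKG pH 9 18.980
ΔCt(pH 7) = 23.690 − 18.340 = 5.350
ΔCt(pH 9) = 23.280 − 18.980 = 4.300
ΔΔCt = 4.300 − 5.350 = -1.050
Fold change = 2^(−(-1.050)) = 2^1.050 = 2.0705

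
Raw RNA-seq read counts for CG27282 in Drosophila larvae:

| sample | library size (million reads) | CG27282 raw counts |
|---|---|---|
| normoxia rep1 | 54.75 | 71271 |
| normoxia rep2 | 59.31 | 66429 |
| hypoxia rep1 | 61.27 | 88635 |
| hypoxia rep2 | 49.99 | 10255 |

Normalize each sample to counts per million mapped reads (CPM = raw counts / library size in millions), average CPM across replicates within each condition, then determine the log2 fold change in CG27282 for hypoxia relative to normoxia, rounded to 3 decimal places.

-0.552

CPM(normoxia rep1) = 71271 / 54.75 = 1301.7534
CPM(normoxia rep2) = 66429 / 59.31 = 1120.0303
CPM(hypoxia rep1) = 88635 / 61.27 = 1446.6297
CPM(hypoxia rep2) = 10255 / 49.99 = 205.1410
mean CPM(normoxia) = 1210.8919; mean CPM(hypoxia) = 825.8854
Fold change = 825.8854 / 1210.8919 = 0.68205
log2(0.68205) = -0.5521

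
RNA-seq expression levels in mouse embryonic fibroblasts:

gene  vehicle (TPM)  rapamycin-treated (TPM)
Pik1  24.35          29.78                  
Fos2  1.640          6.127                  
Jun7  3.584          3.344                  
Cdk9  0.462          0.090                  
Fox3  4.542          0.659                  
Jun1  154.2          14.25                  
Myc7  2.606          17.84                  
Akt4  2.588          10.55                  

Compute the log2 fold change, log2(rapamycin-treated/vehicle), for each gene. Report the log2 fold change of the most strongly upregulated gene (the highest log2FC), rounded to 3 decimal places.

log2(29.78/24.35) = 0.290  (Pik1)
log2(6.127/1.640) = 1.901  (Fos2)
log2(3.344/3.584) = -0.100  (Jun7)
log2(0.090/0.462) = -2.360  (Cdk9)
log2(0.659/4.542) = -2.785  (Fox3)
log2(14.25/154.2) = -3.436  (Jun1)
log2(17.84/2.606) = 2.775  (Myc7)
log2(10.55/2.588) = 2.027  (Akt4)
Myc7 is most strongly upregulated.

2.775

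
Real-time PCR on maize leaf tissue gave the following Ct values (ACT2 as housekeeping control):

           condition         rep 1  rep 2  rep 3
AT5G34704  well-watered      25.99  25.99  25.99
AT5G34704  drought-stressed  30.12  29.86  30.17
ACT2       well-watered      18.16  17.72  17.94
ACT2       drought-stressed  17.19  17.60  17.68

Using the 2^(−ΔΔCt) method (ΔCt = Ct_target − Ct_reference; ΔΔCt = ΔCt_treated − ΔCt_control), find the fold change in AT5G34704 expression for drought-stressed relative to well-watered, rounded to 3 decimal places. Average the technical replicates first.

0.044

Mean Ct: AT5G34704 well-watered 25.990; AT5G34704 drought-stressed 30.050; ACT2 well-watered 17.940; ACT2 drought-stressed 17.490
ΔCt(well-watered) = 25.990 − 17.940 = 8.050
ΔCt(drought-stressed) = 30.050 − 17.490 = 12.560
ΔΔCt = 12.560 − 8.050 = 4.510
Fold change = 2^(−4.510) = 0.0439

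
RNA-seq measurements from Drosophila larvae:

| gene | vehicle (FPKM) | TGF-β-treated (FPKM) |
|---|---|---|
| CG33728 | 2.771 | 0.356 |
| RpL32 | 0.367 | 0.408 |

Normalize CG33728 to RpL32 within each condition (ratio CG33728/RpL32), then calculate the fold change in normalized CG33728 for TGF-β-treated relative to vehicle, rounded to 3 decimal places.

0.116

CG33728/RpL32 (vehicle) = 2.771 / 0.367 = 7.5504
CG33728/RpL32 (TGF-β-treated) = 0.356 / 0.408 = 0.87255
Fold change = 0.87255 / 7.5504 = 0.1156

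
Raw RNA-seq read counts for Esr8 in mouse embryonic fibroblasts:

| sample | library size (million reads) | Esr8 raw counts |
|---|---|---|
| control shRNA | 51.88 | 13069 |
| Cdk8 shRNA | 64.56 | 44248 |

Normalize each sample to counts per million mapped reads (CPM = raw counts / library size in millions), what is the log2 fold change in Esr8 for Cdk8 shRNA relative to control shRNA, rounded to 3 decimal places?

CPM(control shRNA) = 13069 / 51.88 = 251.9082
CPM(Cdk8 shRNA) = 44248 / 64.56 = 685.3779
Fold change = 685.3779 / 251.9082 = 2.72074
log2(2.72074) = 1.4440

1.444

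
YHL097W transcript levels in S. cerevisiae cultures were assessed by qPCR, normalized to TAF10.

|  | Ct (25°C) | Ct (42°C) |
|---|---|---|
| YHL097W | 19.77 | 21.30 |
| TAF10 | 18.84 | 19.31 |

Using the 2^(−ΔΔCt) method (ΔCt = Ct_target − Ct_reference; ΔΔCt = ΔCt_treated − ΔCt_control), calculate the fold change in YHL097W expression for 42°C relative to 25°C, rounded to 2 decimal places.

0.48

ΔCt(25°C) = 19.770 − 18.840 = 0.930
ΔCt(42°C) = 21.300 − 19.310 = 1.990
ΔΔCt = 1.990 − 0.930 = 1.060
Fold change = 2^(−1.060) = 0.480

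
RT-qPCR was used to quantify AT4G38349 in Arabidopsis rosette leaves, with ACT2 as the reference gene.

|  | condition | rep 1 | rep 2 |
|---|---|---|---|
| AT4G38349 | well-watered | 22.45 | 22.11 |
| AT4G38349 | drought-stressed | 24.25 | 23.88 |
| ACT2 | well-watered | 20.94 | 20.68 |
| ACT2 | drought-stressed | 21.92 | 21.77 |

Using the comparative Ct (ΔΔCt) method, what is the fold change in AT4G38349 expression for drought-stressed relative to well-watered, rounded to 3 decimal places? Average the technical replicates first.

Mean Ct: AT4G38349 well-watered 22.280; AT4G38349 drought-stressed 24.065; ACT2 well-watered 20.810; ACT2 drought-stressed 21.845
ΔCt(well-watered) = 22.280 − 20.810 = 1.470
ΔCt(drought-stressed) = 24.065 − 21.845 = 2.220
ΔΔCt = 2.220 − 1.470 = 0.750
Fold change = 2^(−0.750) = 0.5946

0.595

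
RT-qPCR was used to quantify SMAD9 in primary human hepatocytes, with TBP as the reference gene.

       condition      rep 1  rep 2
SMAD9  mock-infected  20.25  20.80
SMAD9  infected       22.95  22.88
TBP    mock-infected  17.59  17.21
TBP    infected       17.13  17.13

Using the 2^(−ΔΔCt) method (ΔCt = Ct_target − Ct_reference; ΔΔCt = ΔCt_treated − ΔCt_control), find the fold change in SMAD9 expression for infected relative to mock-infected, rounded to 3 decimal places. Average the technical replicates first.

Mean Ct: SMAD9 mock-infected 20.525; SMAD9 infected 22.915; TBP mock-infected 17.400; TBP infected 17.130
ΔCt(mock-infected) = 20.525 − 17.400 = 3.125
ΔCt(infected) = 22.915 − 17.130 = 5.785
ΔΔCt = 5.785 − 3.125 = 2.660
Fold change = 2^(−2.660) = 0.1582

0.158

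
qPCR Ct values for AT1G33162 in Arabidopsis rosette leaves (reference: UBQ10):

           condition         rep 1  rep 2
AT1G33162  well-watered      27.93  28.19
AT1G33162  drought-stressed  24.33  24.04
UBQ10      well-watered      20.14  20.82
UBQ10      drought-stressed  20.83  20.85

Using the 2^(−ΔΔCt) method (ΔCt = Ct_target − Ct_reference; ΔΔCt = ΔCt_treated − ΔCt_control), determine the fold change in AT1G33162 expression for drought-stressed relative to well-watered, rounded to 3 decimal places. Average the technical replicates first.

Mean Ct: AT1G33162 well-watered 28.060; AT1G33162 drought-stressed 24.185; UBQ10 well-watered 20.480; UBQ10 drought-stressed 20.840
ΔCt(well-watered) = 28.060 − 20.480 = 7.580
ΔCt(drought-stressed) = 24.185 − 20.840 = 3.345
ΔΔCt = 3.345 − 7.580 = -4.235
Fold change = 2^(−(-4.235)) = 2^4.235 = 18.8305

18.831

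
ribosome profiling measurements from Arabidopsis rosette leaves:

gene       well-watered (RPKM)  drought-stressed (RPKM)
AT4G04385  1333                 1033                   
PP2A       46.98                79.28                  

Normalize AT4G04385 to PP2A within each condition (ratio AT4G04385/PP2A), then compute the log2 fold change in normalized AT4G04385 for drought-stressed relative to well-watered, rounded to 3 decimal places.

AT4G04385/PP2A (well-watered) = 1333 / 46.98 = 28.374
AT4G04385/PP2A (drought-stressed) = 1033 / 79.28 = 13.03
Fold change = 13.03 / 28.374 = 0.4592
log2(0.4592) = -1.1227

-1.123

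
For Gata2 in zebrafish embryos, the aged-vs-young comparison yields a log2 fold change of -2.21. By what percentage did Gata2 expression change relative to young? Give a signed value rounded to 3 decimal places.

-78.387%

Fold change = 2^(-2.21) = 0.2161
Percent change = (FC − 1) × 100% = (0.2161 − 1) × 100 = -78.387%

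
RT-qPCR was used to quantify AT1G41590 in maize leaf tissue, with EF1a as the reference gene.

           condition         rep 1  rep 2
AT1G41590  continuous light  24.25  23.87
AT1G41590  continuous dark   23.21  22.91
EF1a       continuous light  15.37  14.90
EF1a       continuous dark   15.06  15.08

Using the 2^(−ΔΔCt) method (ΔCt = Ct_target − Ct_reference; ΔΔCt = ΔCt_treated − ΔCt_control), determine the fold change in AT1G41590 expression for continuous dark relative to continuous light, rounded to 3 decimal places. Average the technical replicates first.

1.912

Mean Ct: AT1G41590 continuous light 24.060; AT1G41590 continuous dark 23.060; EF1a continuous light 15.135; EF1a continuous dark 15.070
ΔCt(continuous light) = 24.060 − 15.135 = 8.925
ΔCt(continuous dark) = 23.060 − 15.070 = 7.990
ΔΔCt = 7.990 − 8.925 = -0.935
Fold change = 2^(−(-0.935)) = 2^0.935 = 1.9119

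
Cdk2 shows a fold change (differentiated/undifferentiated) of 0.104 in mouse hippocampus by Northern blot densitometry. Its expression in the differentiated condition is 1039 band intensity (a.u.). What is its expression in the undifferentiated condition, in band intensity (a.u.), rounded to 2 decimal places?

9990.38

undifferentiated expression = 1039 / 0.104 = 9990.38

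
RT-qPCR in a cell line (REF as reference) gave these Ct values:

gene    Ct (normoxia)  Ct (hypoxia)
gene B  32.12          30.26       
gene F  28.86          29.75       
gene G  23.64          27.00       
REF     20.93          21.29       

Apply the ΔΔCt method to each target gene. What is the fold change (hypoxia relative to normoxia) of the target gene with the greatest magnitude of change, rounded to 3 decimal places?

0.125

gene B: ΔΔCt = (30.26−21.29) − (32.12−20.93) = 8.97 − 11.19 = -2.22; fold change = 2^2.22 = 4.659
gene F: ΔΔCt = (29.75−21.29) − (28.86−20.93) = 8.46 − 7.93 = 0.53; fold change = 2^-0.53 = 0.693
gene G: ΔΔCt = (27.00−21.29) − (23.64−20.93) = 5.71 − 2.71 = 3.00; fold change = 2^-3.00 = 0.125
gene G has the largest |ΔΔCt| = 3.00.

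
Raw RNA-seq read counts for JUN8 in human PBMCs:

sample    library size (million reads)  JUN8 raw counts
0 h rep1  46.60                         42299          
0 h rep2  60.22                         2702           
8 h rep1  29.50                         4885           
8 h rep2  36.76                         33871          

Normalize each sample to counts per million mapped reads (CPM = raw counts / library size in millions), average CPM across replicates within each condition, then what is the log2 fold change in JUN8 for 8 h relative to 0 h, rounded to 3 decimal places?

0.190

CPM(0 h rep1) = 42299 / 46.60 = 907.7039
CPM(0 h rep2) = 2702 / 60.22 = 44.8688
CPM(8 h rep1) = 4885 / 29.50 = 165.5932
CPM(8 h rep2) = 33871 / 36.76 = 921.4091
mean CPM(0 h) = 476.2863; mean CPM(8 h) = 543.5012
Fold change = 543.5012 / 476.2863 = 1.14112
log2(1.14112) = 0.1905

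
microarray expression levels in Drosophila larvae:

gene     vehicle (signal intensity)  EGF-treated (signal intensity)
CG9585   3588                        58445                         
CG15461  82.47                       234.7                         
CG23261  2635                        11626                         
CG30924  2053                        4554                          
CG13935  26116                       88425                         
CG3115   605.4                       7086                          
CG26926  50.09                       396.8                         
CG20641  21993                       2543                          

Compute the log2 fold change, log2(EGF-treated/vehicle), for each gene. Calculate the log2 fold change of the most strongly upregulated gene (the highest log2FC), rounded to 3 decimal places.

log2(58445/3588) = 4.026  (CG9585)
log2(234.7/82.47) = 1.509  (CG15461)
log2(11626/2635) = 2.141  (CG23261)
log2(4554/2053) = 1.149  (CG30924)
log2(88425/26116) = 1.760  (CG13935)
log2(7086/605.4) = 3.549  (CG3115)
log2(396.8/50.09) = 2.986  (CG26926)
log2(2543/21993) = -3.112  (CG20641)
CG9585 is most strongly upregulated.

4.026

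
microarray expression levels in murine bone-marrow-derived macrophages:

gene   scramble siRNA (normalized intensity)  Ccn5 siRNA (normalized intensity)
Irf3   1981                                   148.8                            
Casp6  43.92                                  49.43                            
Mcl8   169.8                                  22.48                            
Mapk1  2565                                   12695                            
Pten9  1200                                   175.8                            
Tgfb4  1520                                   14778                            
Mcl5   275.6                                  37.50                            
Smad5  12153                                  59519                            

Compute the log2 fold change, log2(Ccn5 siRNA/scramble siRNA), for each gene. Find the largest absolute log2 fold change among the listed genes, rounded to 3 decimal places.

3.735

log2(148.8/1981) = -3.735  (Irf3)
log2(49.43/43.92) = 0.171  (Casp6)
log2(22.48/169.8) = -2.917  (Mcl8)
log2(12695/2565) = 2.307  (Mapk1)
log2(175.8/1200) = -2.771  (Pten9)
log2(14778/1520) = 3.281  (Tgfb4)
log2(37.50/275.6) = -2.878  (Mcl5)
log2(59519/12153) = 2.292  (Smad5)
The largest magnitude belongs to Irf3.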